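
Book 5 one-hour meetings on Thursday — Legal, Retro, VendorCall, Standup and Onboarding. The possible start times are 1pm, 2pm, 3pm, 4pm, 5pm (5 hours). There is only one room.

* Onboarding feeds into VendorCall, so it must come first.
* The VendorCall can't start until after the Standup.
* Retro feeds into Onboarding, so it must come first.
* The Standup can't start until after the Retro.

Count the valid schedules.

10

Splitting on Legal: it can be 1pm (2), 2pm (2), 3pm (2), 4pm (2), 5pm (2). Listing each branch's schedules as (Retro, VendorCall, Standup, Onboarding):
Legal=1pm: (2pm,5pm,3pm,4pm) (2pm,5pm,4pm,3pm) — 2.
Legal=2pm: (1pm,5pm,3pm,4pm) (1pm,5pm,4pm,3pm) — 2.
Legal=3pm: (1pm,5pm,2pm,4pm) (1pm,5pm,4pm,2pm) — 2.
Legal=4pm: (1pm,5pm,2pm,3pm) (1pm,5pm,3pm,2pm) — 2.
Legal=5pm: (1pm,4pm,2pm,3pm) (1pm,4pm,3pm,2pm) — 2.
Summing: 2 + 2 + 2 + 2 + 2 = 10.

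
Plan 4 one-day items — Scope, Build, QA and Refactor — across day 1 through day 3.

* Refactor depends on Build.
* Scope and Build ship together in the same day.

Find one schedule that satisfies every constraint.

QA=day 1; Build=day 1; Refactor=day 2; Scope=day 1

Checking: Build(day 1) before Refactor(day 2); Scope = Build = day 1.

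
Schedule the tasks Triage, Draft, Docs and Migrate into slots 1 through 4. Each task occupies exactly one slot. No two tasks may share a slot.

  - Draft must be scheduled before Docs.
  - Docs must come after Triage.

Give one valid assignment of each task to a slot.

Draft -> 2, Migrate -> 4, Docs -> 3, Triage -> 1

Checking: Draft(2) before Docs(3); Triage(1) before Docs(3); max 1 per slot (cap 1).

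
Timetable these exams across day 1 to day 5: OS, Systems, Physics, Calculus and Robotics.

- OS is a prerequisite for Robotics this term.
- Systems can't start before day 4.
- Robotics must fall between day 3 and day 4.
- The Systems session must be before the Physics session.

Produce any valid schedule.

Physics in day 5; Robotics in day 3; Systems in day 4; Calculus in day 1; OS in day 1

Checking: Systems(day 4) before Physics(day 5); OS(day 1) before Robotics(day 3); Systems=day 4 in [day 4,day 5]; Robotics=day 3 in [day 3,day 4].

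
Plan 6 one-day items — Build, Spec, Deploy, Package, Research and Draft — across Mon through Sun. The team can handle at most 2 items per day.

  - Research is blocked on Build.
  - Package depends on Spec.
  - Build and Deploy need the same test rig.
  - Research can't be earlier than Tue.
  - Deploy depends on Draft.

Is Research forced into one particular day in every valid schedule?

Research can be Tue (e.g. Package=Wed, Draft=Tue, Spec=Mon, Deploy=Wed, Research=Tue, Build=Mon) or Wed (e.g. Draft=Tue, Research=Wed, Spec=Mon, Package=Tue, Build=Mon, Deploy=Wed).

No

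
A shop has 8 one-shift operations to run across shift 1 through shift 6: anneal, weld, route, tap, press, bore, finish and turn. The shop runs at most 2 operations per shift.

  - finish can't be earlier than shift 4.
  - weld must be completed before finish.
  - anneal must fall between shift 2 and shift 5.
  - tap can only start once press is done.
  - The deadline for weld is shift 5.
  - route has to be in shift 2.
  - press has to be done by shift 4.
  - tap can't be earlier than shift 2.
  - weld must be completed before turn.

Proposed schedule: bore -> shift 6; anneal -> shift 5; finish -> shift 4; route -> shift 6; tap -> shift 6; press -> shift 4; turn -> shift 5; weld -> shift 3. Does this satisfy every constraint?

Invalid. route has to be in shift 2.

weld must be completed before finish — holds.
The shop runs at most 2 operations per shift — violated.
weld must be completed before turn — holds.
anneal must fall between shift 2 and shift 5 — holds.
The deadline for weld is shift 5 — holds.
finish can't be earlier than shift 4 — holds.
route has to be in shift 2 — violated.
tap can't be earlier than shift 2 — holds.
press has to be done by shift 4 — holds.
tap can only start once press is done — holds.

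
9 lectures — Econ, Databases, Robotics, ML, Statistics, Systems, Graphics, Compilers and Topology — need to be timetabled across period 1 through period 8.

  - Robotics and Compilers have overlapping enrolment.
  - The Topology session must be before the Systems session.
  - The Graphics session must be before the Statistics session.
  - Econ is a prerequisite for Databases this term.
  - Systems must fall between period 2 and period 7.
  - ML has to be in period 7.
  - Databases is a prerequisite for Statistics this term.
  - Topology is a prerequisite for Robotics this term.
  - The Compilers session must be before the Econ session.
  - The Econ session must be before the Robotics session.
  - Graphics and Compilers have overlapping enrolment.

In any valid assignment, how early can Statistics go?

period 4

Precedence pushes Statistics to at least period 4.
Statistics at period 4 is achievable: Topology=period 1, Databases=period 3, ML=period 7, Systems=period 2, Robotics=period 3, Compilers=period 1, Graphics=period 2, Statistics=period 4, Econ=period 2.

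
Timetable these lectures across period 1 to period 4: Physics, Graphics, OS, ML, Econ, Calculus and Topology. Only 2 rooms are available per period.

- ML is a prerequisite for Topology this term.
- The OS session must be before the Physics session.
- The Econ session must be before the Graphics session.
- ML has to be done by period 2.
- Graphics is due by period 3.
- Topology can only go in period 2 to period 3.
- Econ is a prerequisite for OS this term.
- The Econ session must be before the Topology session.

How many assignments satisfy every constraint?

Splitting on Physics: it can be period 3 (2), period 4 (16). Listing each branch's schedules as (Graphics, OS, ML, Econ, Calculus, Topology) by period number:
Physics=period 3: (2,2,1,1,4,3) (3,2,1,1,4,2) — 2.
Physics=period 4: (2,2,1,1,3,3) (2,2,1,1,4,3) (2,3,1,1,2,3) (2,3,1,1,3,2) (2,3,1,1,4,2) (2,3,1,1,4,3) (2,3,2,1,1,3) (2,3,2,1,4,3) (3,2,1,1,2,3) (3,2,1,1,3,2) (3,2,1,1,4,2) (3,2,1,1,4,3) (3,2,2,1,1,3) (3,2,2,1,4,3) (3,3,1,1,2,2) (3,3,1,1,4,2) — 16.
Summing: 2 + 16 = 18.

18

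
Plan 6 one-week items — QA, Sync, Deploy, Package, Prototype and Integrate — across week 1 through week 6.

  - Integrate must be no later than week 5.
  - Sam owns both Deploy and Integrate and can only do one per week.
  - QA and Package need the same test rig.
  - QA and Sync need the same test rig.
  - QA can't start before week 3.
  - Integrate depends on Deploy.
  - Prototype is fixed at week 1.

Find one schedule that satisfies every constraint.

Prototype in week 1; Integrate in week 2; Package in week 1; QA in week 3; Deploy in week 1; Sync in week 1

Checking: Deploy(week 1) before Integrate(week 2); Deploy(week 1) != Integrate(week 2); QA(week 3) != Package(week 1); QA(week 3) != Sync(week 1); QA=week 3 in [week 3,week 6]; Prototype=week 1 in [week 1,week 1]; Integrate=week 2 in [week 1,week 5].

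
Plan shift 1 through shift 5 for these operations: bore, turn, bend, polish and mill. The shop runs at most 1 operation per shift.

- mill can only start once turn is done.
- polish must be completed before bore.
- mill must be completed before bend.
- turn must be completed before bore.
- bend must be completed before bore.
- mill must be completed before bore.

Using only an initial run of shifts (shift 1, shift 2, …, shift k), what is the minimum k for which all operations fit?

The precedence chain requires at least 4 distinct shifts.
With at most 1 per shift and 5 operations, at least 5 shifts are needed.
5 works (last occupied shift: shift 5): for example bend=shift 3, bore=shift 5, polish=shift 4, mill=shift 2, turn=shift 1.

5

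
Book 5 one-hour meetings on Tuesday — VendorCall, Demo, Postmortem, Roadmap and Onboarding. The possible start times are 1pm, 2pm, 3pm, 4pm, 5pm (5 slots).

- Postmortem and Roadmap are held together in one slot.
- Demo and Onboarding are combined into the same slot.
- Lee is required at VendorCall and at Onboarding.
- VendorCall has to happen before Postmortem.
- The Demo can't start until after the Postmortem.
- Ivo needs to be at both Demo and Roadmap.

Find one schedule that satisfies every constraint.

Demo in 3pm, Postmortem in 2pm, Roadmap in 2pm, Onboarding in 3pm, VendorCall in 1pm

Checking: Postmortem(2pm) before Demo(3pm); VendorCall(1pm) before Postmortem(2pm); Demo(3pm) != Roadmap(2pm); VendorCall(1pm) != Onboarding(3pm); Postmortem = Roadmap = 2pm; Demo = Onboarding = 3pm.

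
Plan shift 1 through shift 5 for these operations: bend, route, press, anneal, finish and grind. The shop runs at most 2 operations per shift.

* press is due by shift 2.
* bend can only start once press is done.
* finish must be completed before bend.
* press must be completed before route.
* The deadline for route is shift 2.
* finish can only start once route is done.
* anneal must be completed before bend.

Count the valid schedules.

46

Splitting on bend: it can be shift 4 (12), shift 5 (34). Listing each branch's schedules as (route, press, anneal, finish, grind) by shift number:
bend=shift 4: (2,1,1,3,2) (2,1,1,3,3) (2,1,1,3,4) (2,1,1,3,5) (2,1,2,3,1) (2,1,2,3,3) (2,1,2,3,4) (2,1,2,3,5) (2,1,3,3,1) (2,1,3,3,2) (2,1,3,3,4) (2,1,3,3,5) — 12.
bend=shift 5: (2,1,1,3,2) (2,1,1,3,3) (2,1,1,3,4) (2,1,1,3,5) (2,1,1,4,2) (2,1,1,4,3) (2,1,1,4,4) (2,1,1,4,5) (2,1,2,3,1) (2,1,2,3,3) (2,1,2,3,4) (2,1,2,3,5) (2,1,2,4,1) (2,1,2,4,3) (2,1,2,4,4) (2,1,2,4,5) (2,1,3,3,1) (2,1,3,3,2) (2,1,3,3,4) (2,1,3,3,5) (2,1,3,4,1) (2,1,3,4,2) (2,1,3,4,3) (2,1,3,4,4) (2,1,3,4,5) (2,1,4,3,1) (2,1,4,3,2) (2,1,4,3,3) (2,1,4,3,4) (2,1,4,3,5) (2,1,4,4,1) (2,1,4,4,2) (2,1,4,4,3) (2,1,4,4,5) — 34.
Summing: 12 + 34 = 46.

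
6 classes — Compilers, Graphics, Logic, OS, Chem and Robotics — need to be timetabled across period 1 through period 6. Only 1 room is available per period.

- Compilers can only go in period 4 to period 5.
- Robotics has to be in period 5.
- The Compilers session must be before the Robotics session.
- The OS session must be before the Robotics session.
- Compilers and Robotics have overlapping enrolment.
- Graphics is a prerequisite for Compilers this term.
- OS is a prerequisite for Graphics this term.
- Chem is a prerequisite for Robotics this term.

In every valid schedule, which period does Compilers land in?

Compilers's window is period 4–period 5.
Robotics is fixed at period 5, and Compilers can't share a period with Robotics.
So Compilers must be period 4.

period 4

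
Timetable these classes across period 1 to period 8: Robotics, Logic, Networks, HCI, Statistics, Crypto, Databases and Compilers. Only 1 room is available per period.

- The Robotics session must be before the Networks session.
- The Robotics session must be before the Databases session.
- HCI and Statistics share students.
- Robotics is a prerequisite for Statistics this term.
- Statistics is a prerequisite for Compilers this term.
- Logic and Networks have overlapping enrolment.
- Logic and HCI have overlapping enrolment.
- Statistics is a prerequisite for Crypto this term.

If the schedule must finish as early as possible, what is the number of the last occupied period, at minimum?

The precedence chain requires at least 3 distinct periods.
With at most 1 per period and 8 classes, at least 8 periods are needed.
8 works (last occupied period: period 8): for example Logic -> period 7; Crypto -> period 4; Statistics -> period 2; Networks -> period 3; Compilers -> period 6; Databases -> period 5; HCI -> period 8; Robotics -> period 1.

period 8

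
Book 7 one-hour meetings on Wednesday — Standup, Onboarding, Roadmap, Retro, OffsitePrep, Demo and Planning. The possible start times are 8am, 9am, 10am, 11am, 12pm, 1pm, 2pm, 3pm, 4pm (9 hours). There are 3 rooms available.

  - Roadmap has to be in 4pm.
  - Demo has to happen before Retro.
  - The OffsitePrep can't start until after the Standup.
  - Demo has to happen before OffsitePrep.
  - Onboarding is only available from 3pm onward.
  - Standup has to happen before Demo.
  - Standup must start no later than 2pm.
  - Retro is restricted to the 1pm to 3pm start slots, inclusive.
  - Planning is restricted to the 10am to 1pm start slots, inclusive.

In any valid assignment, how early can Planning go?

Planning is available from 10am; Planning's own window allows nothing later than 1pm.
Planning at 10am is achievable: Demo in 9am, Roadmap in 4pm, Retro in 1pm, OffsitePrep in 10am, Standup in 8am, Planning in 10am, Onboarding in 3pm.

10am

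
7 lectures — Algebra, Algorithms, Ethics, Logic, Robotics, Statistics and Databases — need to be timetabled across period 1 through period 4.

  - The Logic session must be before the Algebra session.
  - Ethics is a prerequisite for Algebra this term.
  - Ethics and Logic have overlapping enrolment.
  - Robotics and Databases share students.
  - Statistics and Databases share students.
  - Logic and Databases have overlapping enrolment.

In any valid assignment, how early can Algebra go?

Precedence pushes Algebra to at least period 2.
Algebra at period 3 is achievable: Algebra=period 3, Logic=period 2, Robotics=period 1, Databases=period 3, Ethics=period 1, Statistics=period 1, Algorithms=period 1.
Nothing earlier works — the conflict constraints rule out every period before period 3.

period 3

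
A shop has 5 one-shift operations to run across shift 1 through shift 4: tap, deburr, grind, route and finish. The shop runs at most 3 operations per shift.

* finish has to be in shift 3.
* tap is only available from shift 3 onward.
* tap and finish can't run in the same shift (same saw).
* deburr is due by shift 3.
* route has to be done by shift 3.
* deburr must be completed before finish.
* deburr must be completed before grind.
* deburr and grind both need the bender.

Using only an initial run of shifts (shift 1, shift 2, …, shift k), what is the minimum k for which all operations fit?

The precedence chain requires at least 2 distinct shifts.
With at most 3 per shift and 5 operations, at least 2 shifts are needed.
tap can't be placed before shift 3, so the schedule must run through at least shift 3.
Could 3 shifts be enough, i.e. nothing placed later than shift 3? No: tap's window within 3 shifts is {shift 3}; finish's window within 3 shifts is {shift 3}; finish can't share with tap (shift 3) → nothing is left.
So 3 shifts is not enough.
4 works (last occupied shift: shift 4): for example grind=shift 2, tap=shift 4, deburr=shift 1, route=shift 1, finish=shift 3.

4 shifts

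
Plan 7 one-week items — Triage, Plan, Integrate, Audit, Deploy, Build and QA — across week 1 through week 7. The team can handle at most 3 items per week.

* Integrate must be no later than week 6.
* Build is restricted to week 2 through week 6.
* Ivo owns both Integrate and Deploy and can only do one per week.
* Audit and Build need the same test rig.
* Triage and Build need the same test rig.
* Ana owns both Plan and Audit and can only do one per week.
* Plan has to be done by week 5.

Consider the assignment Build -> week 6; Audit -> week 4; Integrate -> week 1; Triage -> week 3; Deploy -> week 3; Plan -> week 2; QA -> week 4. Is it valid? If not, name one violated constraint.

Yes, all constraints hold

Build is restricted to week 2 through week 6 — holds.
Ana owns both Plan and Audit and can only do one per week — holds.
Audit and Build need the same test rig — holds.
Integrate must be no later than week 6 — holds.
Plan has to be done by week 5 — holds.
Ivo owns both Integrate and Deploy and can only do one per week — holds.
Triage and Build need the same test rig — holds.
The team can handle at most 3 items per week — holds.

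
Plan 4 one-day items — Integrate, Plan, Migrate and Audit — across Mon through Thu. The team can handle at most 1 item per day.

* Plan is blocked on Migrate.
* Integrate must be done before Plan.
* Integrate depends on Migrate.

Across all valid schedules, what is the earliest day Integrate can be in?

Tue

Precedence pushes Integrate to at least Tue; downstream work caps Integrate at Wed.
Integrate at Tue is achievable: Integrate in Tue, Migrate in Mon, Plan in Wed, Audit in Thu.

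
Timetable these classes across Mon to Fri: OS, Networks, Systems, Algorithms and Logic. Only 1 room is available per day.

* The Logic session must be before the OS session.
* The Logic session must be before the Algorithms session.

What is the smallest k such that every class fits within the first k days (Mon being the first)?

The precedence chain requires at least 2 distinct days.
With at most 1 per day and 5 classes, at least 5 days are needed.
5 works (last occupied day: Fri): for example Algorithms=Wed; Systems=Fri; Networks=Thu; OS=Tue; Logic=Mon.

5 days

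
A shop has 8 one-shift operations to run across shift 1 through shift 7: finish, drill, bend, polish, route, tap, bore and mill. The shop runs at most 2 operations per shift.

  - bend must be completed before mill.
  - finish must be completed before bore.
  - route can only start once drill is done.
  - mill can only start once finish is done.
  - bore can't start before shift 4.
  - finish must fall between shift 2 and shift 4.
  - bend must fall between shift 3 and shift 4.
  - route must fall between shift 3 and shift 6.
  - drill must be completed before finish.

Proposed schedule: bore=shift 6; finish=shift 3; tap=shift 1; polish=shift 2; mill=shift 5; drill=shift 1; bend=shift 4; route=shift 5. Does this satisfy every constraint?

Yes, all constraints hold

bore can't start before shift 4 — holds.
route can only start once drill is done — holds.
mill can only start once finish is done — holds.
bend must fall between shift 3 and shift 4 — holds.
drill must be completed before finish — holds.
route must fall between shift 3 and shift 6 — holds.
The shop runs at most 2 operations per shift — holds.
finish must be completed before bore — holds.
bend must be completed before mill — holds.
finish must fall between shift 2 and shift 4 — holds.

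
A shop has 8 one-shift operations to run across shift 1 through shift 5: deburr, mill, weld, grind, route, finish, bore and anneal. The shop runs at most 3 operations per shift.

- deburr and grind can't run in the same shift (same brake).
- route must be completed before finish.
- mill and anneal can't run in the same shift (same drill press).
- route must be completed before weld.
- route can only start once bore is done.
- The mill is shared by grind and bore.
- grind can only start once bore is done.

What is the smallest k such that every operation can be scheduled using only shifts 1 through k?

3 shifts

The precedence chain requires at least 3 distinct shifts.
With at most 3 per shift and 8 operations, at least 3 shifts are needed.
3 works (last occupied shift: shift 3): for example mill -> shift 1, grind -> shift 2, bore -> shift 1, weld -> shift 3, route -> shift 2, finish -> shift 3, deburr -> shift 1, anneal -> shift 2.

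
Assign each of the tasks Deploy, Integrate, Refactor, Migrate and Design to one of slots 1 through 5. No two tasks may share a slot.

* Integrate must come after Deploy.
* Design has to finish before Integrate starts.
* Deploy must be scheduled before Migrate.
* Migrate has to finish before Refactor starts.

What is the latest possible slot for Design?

Downstream work caps Design at 4.
Design at 4 is achievable: Migrate -> 2; Refactor -> 3; Deploy -> 1; Design -> 4; Integrate -> 5.

4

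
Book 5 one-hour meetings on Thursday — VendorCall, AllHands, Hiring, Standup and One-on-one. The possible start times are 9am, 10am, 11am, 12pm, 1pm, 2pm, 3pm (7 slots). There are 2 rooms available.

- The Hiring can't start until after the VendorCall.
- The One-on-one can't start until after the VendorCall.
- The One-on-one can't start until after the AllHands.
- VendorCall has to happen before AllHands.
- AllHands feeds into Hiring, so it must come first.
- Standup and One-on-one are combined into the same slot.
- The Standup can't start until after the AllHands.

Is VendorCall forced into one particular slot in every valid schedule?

VendorCall can be 9am (e.g. Hiring in 11am; AllHands in 10am; VendorCall in 9am; Standup in 12pm; One-on-one in 12pm) or 10am (e.g. Hiring=12pm; AllHands=11am; VendorCall=10am; Standup=1pm; One-on-one=1pm).

No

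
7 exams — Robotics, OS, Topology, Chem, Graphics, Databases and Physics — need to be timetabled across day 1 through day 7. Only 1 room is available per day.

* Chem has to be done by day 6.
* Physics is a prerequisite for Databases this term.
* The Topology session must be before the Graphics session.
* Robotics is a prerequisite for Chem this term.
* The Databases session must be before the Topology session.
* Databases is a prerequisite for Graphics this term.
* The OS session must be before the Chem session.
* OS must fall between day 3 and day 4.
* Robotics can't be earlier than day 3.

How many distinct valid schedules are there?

6

Splitting on Robotics: it can be day 3 (2), day 4 (2), day 5 (2). Listing each branch's schedules as (OS, Topology, Chem, Graphics, Databases, Physics) by day number:
Robotics=day 3: (4,5,6,7,2,1) (4,6,5,7,2,1) — 2.
Robotics=day 4: (3,5,6,7,2,1) (3,6,5,7,2,1) — 2.
Robotics=day 5: (3,4,6,7,2,1) (4,3,6,7,2,1) — 2.
Summing: 2 + 2 + 2 = 6.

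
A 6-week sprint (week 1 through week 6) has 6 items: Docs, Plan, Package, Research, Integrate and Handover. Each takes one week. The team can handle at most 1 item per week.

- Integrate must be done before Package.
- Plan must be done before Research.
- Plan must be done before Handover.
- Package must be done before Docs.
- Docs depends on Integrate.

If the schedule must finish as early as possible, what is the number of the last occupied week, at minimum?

week 6

The precedence chain requires at least 3 distinct weeks.
With at most 1 per week and 6 tasks, at least 6 weeks are needed.
6 works (last occupied week: week 6): for example Docs in week 3; Package in week 2; Plan in week 4; Integrate in week 1; Handover in week 6; Research in week 5.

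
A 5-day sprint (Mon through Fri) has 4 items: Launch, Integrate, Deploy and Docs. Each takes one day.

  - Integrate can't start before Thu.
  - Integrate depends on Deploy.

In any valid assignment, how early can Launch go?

Mon

Launch at Mon is achievable: Docs=Mon; Launch=Mon; Integrate=Thu; Deploy=Mon.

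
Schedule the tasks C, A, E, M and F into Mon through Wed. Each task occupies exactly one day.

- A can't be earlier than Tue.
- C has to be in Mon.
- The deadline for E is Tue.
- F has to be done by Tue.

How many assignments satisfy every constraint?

Splitting on A: it can be Tue (12), Wed (12). Listing each branch's schedules as (C, E, M, F):
A=Tue: (Mon,Mon,Mon,Mon) (Mon,Mon,Mon,Tue) (Mon,Mon,Tue,Mon) (Mon,Mon,Tue,Tue) (Mon,Mon,Wed,Mon) (Mon,Mon,Wed,Tue) (Mon,Tue,Mon,Mon) (Mon,Tue,Mon,Tue) (Mon,Tue,Tue,Mon) (Mon,Tue,Tue,Tue) (Mon,Tue,Wed,Mon) (Mon,Tue,Wed,Tue) — 12.
A=Wed: (Mon,Mon,Mon,Mon) (Mon,Mon,Mon,Tue) (Mon,Mon,Tue,Mon) (Mon,Mon,Tue,Tue) (Mon,Mon,Wed,Mon) (Mon,Mon,Wed,Tue) (Mon,Tue,Mon,Mon) (Mon,Tue,Mon,Tue) (Mon,Tue,Tue,Mon) (Mon,Tue,Tue,Tue) (Mon,Tue,Wed,Mon) (Mon,Tue,Wed,Tue) — 12.
Summing: 12 + 12 = 24.

24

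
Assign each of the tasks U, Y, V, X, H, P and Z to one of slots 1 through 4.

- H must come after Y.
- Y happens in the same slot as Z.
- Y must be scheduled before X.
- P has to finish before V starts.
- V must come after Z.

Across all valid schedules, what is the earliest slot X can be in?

Precedence pushes X to at least 2.
X at 2 is achievable: H -> 2; P -> 1; Z -> 1; U -> 1; V -> 2; X -> 2; Y -> 1.

2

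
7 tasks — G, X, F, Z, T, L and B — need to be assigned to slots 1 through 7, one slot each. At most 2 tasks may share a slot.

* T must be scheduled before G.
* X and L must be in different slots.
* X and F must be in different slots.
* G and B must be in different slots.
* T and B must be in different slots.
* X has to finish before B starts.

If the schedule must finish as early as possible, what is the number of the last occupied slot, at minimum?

4

The precedence chain requires at least 2 distinct slots.
With at most 2 per slot and 7 tasks, at least 4 slots are needed.
4 works (last occupied slot: 4): for example B -> 3, G -> 2, L -> 4, X -> 1, Z -> 3, F -> 2, T -> 1.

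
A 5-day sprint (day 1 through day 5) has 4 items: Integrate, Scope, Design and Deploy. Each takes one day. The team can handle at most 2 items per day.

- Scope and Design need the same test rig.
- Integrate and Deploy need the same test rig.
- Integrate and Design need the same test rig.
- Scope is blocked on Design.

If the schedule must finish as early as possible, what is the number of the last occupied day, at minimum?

The precedence chain requires at least 2 distinct days.
With at most 2 per day and 4 work items, at least 2 days are needed.
2 works (last occupied day: day 2): for example Design=day 1, Integrate=day 2, Deploy=day 1, Scope=day 2.

2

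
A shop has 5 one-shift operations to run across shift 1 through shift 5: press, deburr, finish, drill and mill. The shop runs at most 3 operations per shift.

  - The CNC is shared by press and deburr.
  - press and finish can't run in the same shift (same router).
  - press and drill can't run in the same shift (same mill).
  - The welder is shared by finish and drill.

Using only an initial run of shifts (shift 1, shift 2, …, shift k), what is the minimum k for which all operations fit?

With at most 3 per shift and 5 operations, at least 2 shifts are needed.
Could 2 shifts be enough, i.e. nothing placed later than shift 2? No: press, finish and drill must all be in different shifts (press/finish can't share; press/drill can't share; finish/drill can't share), but only 2 shifts are available: 3 operations can't fit in 2 distinct shifts.
So 2 shifts is not enough.
3 works (last occupied shift: shift 3): for example mill=shift 1, deburr=shift 2, press=shift 1, drill=shift 3, finish=shift 2.

3 shifts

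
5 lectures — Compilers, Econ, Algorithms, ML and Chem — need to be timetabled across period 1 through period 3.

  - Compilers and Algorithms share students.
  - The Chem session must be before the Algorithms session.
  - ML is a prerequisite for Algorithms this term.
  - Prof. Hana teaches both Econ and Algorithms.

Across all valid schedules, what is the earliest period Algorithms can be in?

period 2

Precedence pushes Algorithms to at least period 2.
Algorithms at period 2 is achievable: Algorithms in period 2; Compilers in period 1; Econ in period 1; ML in period 1; Chem in period 1.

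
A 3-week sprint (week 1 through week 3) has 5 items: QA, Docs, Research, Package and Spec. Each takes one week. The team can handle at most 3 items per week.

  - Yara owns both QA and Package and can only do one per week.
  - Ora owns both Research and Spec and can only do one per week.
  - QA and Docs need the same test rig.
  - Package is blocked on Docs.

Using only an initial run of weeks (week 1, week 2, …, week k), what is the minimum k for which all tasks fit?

3 weeks

The precedence chain requires at least 2 distinct weeks.
With at most 3 per week and 5 tasks, at least 2 weeks are needed.
Could 2 weeks be enough, i.e. nothing placed later than week 2? No: Package must come after Docs (at week 1 or later) → {week 2}; Docs must come before Package (at week 2 or earlier) → {week 1}; QA can't share with Docs (week 1) → {week 2}; Package can't share with QA (week 2) → nothing is left.
So 2 weeks is not enough.
3 works (last occupied week: week 3): for example Spec -> week 2, Docs -> week 1, QA -> week 3, Package -> week 2, Research -> week 1.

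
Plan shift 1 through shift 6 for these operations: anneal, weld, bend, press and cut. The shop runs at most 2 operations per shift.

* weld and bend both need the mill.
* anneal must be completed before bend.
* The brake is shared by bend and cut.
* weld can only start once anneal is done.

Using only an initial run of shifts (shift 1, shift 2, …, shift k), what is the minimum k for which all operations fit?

3 shifts

The precedence chain requires at least 2 distinct shifts.
With at most 2 per shift and 5 operations, at least 3 shifts are needed.
3 works (last occupied shift: shift 3): for example cut -> shift 2; press -> shift 1; anneal -> shift 1; bend -> shift 3; weld -> shift 2.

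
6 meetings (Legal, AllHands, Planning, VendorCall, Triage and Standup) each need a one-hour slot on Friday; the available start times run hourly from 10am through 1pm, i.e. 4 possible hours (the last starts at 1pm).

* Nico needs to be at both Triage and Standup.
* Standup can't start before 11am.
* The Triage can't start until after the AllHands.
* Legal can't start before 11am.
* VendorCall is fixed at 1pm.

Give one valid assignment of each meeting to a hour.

Planning -> 10am; Standup -> 11am; VendorCall -> 1pm; Legal -> 11am; Triage -> 12pm; AllHands -> 10am

Checking: AllHands(10am) before Triage(12pm); Triage(12pm) != Standup(11am); Legal=11am in [11am,1pm]; VendorCall=1pm in [1pm,1pm]; Standup=11am in [11am,1pm].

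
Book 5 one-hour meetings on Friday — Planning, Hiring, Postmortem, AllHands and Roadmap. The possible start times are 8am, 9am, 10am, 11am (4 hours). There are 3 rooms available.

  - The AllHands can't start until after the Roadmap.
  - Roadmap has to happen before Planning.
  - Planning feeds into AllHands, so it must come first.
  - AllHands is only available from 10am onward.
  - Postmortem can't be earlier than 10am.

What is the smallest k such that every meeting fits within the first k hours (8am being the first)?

3

The precedence chain requires at least 3 distinct hours.
With at most 3 per hour and 5 meetings, at least 2 hours are needed.
3 works (last occupied hour: 10am): for example AllHands in 10am, Planning in 9am, Postmortem in 10am, Roadmap in 8am, Hiring in 8am.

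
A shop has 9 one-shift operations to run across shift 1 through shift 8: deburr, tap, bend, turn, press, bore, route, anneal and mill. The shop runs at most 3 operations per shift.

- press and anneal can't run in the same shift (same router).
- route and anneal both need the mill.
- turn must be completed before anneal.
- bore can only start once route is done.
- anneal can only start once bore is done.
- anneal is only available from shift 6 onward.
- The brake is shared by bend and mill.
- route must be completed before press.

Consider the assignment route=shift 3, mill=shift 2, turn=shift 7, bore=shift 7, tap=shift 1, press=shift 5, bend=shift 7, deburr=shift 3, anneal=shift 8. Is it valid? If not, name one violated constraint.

press and anneal can't run in the same shift (same router) — holds.
route and anneal both need the mill — holds.
The shop runs at most 3 operations per shift — holds.
The brake is shared by bend and mill — holds.
anneal can only start once bore is done — holds.
route must be completed before press — holds.
anneal is only available from shift 6 onward — holds.
turn must be completed before anneal — holds.
bore can only start once route is done — holds.

Yes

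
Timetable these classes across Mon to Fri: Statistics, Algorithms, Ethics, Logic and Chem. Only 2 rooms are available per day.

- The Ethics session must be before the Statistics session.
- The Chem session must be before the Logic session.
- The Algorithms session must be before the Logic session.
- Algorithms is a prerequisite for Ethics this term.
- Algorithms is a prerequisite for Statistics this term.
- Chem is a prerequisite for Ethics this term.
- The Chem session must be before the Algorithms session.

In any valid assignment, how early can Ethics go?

Wed

Precedence pushes Ethics to at least Wed; downstream work caps Ethics at Thu.
Ethics at Wed is achievable: Algorithms=Tue, Ethics=Wed, Statistics=Thu, Logic=Wed, Chem=Mon.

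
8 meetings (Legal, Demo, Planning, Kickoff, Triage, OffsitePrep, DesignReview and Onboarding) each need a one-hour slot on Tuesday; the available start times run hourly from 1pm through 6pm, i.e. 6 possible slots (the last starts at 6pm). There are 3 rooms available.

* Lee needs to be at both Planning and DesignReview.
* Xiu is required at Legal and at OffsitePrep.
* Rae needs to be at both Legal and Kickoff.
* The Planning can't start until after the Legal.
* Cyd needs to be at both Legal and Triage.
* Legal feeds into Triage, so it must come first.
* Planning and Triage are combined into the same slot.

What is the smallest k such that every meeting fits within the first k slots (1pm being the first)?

The precedence chain requires at least 2 distinct slots.
With at most 3 per slot and 8 meetings, at least 3 slots are needed.
3 works (last occupied slot: 3pm): for example Triage in 2pm; Planning in 2pm; Onboarding in 3pm; Legal in 1pm; Demo in 1pm; OffsitePrep in 3pm; Kickoff in 2pm; DesignReview in 1pm.

3 slots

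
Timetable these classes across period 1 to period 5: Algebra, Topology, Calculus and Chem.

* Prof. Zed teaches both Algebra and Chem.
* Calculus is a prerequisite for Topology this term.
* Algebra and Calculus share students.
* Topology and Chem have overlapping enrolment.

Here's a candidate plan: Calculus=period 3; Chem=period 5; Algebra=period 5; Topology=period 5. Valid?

No — it violates: Prof. Zed teaches both Algebra and Chem

Calculus is a prerequisite for Topology this term — holds.
Topology and Chem have overlapping enrolment — violated.
Prof. Zed teaches both Algebra and Chem — violated.
Algebra and Calculus share students — holds.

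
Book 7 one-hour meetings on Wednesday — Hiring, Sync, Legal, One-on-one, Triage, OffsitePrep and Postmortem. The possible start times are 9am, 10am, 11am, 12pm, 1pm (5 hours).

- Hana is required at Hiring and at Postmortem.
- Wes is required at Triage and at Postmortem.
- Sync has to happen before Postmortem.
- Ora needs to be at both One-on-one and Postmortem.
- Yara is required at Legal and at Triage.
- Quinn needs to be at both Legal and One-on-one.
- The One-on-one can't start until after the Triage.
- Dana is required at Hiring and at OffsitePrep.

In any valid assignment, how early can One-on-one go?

10am

Precedence pushes One-on-one to at least 10am.
One-on-one at 10am is achievable: Legal=11am, OffsitePrep=10am, Postmortem=11am, One-on-one=10am, Sync=9am, Triage=9am, Hiring=9am.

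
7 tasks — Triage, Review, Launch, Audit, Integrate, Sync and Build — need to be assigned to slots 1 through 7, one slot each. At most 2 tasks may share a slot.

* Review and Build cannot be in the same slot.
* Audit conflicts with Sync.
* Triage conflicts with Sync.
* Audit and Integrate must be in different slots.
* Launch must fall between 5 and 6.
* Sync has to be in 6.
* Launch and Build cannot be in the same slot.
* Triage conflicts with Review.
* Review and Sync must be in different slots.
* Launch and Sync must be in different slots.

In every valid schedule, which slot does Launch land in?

5

Launch's window is 5–6.
Sync is fixed at 6, and Launch can't share a slot with Sync.
So Launch must be 5.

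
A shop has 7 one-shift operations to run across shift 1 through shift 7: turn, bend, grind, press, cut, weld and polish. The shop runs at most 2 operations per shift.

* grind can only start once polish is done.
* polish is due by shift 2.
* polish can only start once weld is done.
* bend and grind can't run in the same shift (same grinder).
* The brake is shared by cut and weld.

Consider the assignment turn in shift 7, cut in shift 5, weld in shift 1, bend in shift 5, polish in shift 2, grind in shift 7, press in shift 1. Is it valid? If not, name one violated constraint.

The shop runs at most 2 operations per shift — holds.
bend and grind can't run in the same shift (same grinder) — holds.
polish can only start once weld is done — holds.
grind can only start once polish is done — holds.
The brake is shared by cut and weld — holds.
polish is due by shift 2 — holds.

Yes, all constraints hold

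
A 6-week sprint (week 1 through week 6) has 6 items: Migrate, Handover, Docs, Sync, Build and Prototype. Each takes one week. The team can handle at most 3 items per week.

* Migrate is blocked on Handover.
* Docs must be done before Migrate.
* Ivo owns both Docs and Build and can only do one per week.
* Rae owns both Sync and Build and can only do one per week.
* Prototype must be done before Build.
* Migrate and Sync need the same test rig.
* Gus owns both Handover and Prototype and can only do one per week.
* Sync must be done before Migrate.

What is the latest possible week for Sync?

Downstream work caps Sync at week 5.
Sync at week 5 is achievable: Migrate in week 6, Build in week 3, Docs in week 1, Handover in week 1, Sync in week 5, Prototype in week 2.

week 5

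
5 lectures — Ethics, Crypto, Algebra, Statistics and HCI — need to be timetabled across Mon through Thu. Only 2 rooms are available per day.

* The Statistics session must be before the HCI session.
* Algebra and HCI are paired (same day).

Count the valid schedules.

48

Splitting on Ethics: it can be Mon (15), Tue (13), Wed (11), Thu (9). Listing each branch's schedules as (Crypto, Algebra, Statistics, HCI):
Ethics=Mon: (Mon,Wed,Tue,Wed) (Mon,Thu,Tue,Thu) (Mon,Thu,Wed,Thu) (Tue,Wed,Mon,Wed) (Tue,Wed,Tue,Wed) (Tue,Thu,Mon,Thu) (Tue,Thu,Tue,Thu) (Tue,Thu,Wed,Thu) (Wed,Tue,Mon,Tue) (Wed,Thu,Mon,Thu) (Wed,Thu,Tue,Thu) (Wed,Thu,Wed,Thu) (Thu,Tue,Mon,Tue) (Thu,Wed,Mon,Wed) (Thu,Wed,Tue,Wed) — 15.
Ethics=Tue: (Mon,Wed,Mon,Wed) (Mon,Wed,Tue,Wed) (Mon,Thu,Mon,Thu) (Mon,Thu,Tue,Thu) (Mon,Thu,Wed,Thu) (Tue,Wed,Mon,Wed) (Tue,Thu,Mon,Thu) (Tue,Thu,Wed,Thu) (Wed,Thu,Mon,Thu) (Wed,Thu,Tue,Thu) (Wed,Thu,Wed,Thu) (Thu,Wed,Mon,Wed) (Thu,Wed,Tue,Wed) — 13.
Ethics=Wed: (Mon,Tue,Mon,Tue) (Mon,Thu,Mon,Thu) (Mon,Thu,Tue,Thu) (Mon,Thu,Wed,Thu) (Tue,Thu,Mon,Thu) (Tue,Thu,Tue,Thu) (Tue,Thu,Wed,Thu) (Wed,Tue,Mon,Tue) (Wed,Thu,Mon,Thu) (Wed,Thu,Tue,Thu) (Thu,Tue,Mon,Tue) — 11.
Ethics=Thu: (Mon,Tue,Mon,Tue) (Mon,Wed,Mon,Wed) (Mon,Wed,Tue,Wed) (Tue,Wed,Mon,Wed) (Tue,Wed,Tue,Wed) (Wed,Tue,Mon,Tue) (Thu,Tue,Mon,Tue) (Thu,Wed,Mon,Wed) (Thu,Wed,Tue,Wed) — 9.
Summing: 15 + 13 + 11 + 9 = 48.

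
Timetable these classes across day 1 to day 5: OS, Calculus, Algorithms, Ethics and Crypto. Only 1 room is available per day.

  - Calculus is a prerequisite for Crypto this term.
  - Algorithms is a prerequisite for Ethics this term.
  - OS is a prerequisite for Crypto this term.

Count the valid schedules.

20

Splitting on OS: it can be day 1 (6), day 2 (6), day 3 (5), day 4 (3). Listing each branch's schedules as (Calculus, Algorithms, Ethics, Crypto) by day number:
OS=day 1: (2,3,4,5) (2,3,5,4) (2,4,5,3) (3,2,4,5) (3,2,5,4) (4,2,3,5) — 6.
OS=day 2: (1,3,4,5) (1,3,5,4) (1,4,5,3) (3,1,4,5) (3,1,5,4) (4,1,3,5) — 6.
OS=day 3: (1,2,4,5) (1,2,5,4) (2,1,4,5) (2,1,5,4) (4,1,2,5) — 5.
OS=day 4: (1,2,3,5) (2,1,3,5) (3,1,2,5) — 3.
Summing: 6 + 6 + 5 + 3 = 20.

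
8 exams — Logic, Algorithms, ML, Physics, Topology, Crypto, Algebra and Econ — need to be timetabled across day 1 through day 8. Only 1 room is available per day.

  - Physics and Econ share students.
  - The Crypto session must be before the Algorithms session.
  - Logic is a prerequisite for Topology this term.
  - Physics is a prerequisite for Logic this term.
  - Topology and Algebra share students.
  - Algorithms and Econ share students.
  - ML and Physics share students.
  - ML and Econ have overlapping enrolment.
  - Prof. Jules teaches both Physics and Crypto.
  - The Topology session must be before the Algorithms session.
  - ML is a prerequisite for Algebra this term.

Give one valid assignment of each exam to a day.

Physics=day 1; Crypto=day 4; Algorithms=day 5; Econ=day 8; Logic=day 2; ML=day 6; Topology=day 3; Algebra=day 7

Checking: Physics(day 1) before Logic(day 2); ML(day 6) before Algebra(day 7); Logic(day 2) before Topology(day 3); Topology(day 3) before Algorithms(day 5); Crypto(day 4) before Algorithms(day 5); Physics(day 1) != Econ(day 8); ML(day 6) != Econ(day 8); Algorithms(day 5) != Econ(day 8); Topology(day 3) != Algebra(day 7); Physics(day 1) != Crypto(day 4); ML(day 6) != Physics(day 1); max 1 per day (cap 1).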